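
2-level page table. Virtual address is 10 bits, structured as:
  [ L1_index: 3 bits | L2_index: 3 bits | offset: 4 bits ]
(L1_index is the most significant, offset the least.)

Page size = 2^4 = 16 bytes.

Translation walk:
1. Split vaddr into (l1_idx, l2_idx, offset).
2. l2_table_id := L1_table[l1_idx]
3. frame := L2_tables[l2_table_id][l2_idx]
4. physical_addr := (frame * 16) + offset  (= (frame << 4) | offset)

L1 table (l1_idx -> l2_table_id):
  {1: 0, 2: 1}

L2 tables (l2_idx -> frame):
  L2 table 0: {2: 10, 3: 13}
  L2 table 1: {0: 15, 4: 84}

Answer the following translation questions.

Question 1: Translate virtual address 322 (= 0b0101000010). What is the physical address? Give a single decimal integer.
Answer: 1346

Derivation:
vaddr = 322 = 0b0101000010
Split: l1_idx=2, l2_idx=4, offset=2
L1[2] = 1
L2[1][4] = 84
paddr = 84 * 16 + 2 = 1346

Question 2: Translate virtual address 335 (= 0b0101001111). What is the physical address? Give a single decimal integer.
Answer: 1359

Derivation:
vaddr = 335 = 0b0101001111
Split: l1_idx=2, l2_idx=4, offset=15
L1[2] = 1
L2[1][4] = 84
paddr = 84 * 16 + 15 = 1359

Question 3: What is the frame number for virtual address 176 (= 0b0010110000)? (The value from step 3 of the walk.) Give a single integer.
Answer: 13

Derivation:
vaddr = 176: l1_idx=1, l2_idx=3
L1[1] = 0; L2[0][3] = 13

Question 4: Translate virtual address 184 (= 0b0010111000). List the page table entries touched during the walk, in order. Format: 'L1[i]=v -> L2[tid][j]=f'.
Answer: L1[1]=0 -> L2[0][3]=13

Derivation:
vaddr = 184 = 0b0010111000
Split: l1_idx=1, l2_idx=3, offset=8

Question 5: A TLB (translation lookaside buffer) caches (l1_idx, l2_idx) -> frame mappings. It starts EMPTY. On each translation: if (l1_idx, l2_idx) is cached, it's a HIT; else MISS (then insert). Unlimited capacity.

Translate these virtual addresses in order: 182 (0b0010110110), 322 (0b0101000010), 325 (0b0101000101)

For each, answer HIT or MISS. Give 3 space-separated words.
vaddr=182: (1,3) not in TLB -> MISS, insert
vaddr=322: (2,4) not in TLB -> MISS, insert
vaddr=325: (2,4) in TLB -> HIT

Answer: MISS MISS HIT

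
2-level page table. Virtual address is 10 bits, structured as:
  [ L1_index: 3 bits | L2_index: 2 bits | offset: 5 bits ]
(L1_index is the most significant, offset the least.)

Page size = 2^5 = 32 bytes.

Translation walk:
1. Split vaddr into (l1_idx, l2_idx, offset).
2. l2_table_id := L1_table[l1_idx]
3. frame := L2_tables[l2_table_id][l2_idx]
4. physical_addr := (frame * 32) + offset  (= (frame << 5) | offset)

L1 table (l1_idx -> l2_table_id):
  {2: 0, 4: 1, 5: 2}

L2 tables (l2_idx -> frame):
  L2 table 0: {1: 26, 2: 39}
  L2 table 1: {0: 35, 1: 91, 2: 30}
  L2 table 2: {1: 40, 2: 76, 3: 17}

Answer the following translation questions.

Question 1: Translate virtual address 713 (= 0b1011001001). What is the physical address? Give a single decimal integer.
Answer: 2441

Derivation:
vaddr = 713 = 0b1011001001
Split: l1_idx=5, l2_idx=2, offset=9
L1[5] = 2
L2[2][2] = 76
paddr = 76 * 32 + 9 = 2441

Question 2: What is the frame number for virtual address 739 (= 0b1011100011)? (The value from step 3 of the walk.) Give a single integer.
Answer: 17

Derivation:
vaddr = 739: l1_idx=5, l2_idx=3
L1[5] = 2; L2[2][3] = 17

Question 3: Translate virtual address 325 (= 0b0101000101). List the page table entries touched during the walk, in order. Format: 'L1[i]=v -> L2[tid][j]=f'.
Answer: L1[2]=0 -> L2[0][2]=39

Derivation:
vaddr = 325 = 0b0101000101
Split: l1_idx=2, l2_idx=2, offset=5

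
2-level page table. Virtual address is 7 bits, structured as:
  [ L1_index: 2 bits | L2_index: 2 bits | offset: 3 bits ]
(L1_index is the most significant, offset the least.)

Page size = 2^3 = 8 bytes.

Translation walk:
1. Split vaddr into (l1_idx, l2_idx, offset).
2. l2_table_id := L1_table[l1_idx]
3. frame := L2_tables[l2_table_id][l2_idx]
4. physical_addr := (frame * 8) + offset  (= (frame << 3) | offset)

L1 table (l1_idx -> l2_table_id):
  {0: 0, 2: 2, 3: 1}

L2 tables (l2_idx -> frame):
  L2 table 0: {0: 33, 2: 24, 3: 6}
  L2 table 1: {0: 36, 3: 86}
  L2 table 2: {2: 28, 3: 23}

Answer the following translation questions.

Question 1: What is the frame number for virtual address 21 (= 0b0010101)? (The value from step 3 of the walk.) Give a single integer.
vaddr = 21: l1_idx=0, l2_idx=2
L1[0] = 0; L2[0][2] = 24

Answer: 24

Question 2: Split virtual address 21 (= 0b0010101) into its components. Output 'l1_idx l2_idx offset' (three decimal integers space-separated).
Answer: 0 2 5

Derivation:
vaddr = 21 = 0b0010101
  top 2 bits -> l1_idx = 0
  next 2 bits -> l2_idx = 2
  bottom 3 bits -> offset = 5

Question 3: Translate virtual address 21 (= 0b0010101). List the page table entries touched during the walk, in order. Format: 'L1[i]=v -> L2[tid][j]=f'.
vaddr = 21 = 0b0010101
Split: l1_idx=0, l2_idx=2, offset=5

Answer: L1[0]=0 -> L2[0][2]=24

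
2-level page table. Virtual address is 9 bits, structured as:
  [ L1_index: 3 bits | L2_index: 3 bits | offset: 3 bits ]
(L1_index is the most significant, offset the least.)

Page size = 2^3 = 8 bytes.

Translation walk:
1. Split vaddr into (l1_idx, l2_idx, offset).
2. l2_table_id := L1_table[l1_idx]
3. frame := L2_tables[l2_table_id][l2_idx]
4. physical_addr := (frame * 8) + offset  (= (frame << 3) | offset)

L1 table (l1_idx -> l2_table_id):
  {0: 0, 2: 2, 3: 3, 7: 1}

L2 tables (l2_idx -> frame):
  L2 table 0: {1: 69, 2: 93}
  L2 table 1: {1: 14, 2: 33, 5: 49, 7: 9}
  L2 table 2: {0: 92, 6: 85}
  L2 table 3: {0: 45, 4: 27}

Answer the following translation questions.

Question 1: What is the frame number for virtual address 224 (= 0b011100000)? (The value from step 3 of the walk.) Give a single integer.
vaddr = 224: l1_idx=3, l2_idx=4
L1[3] = 3; L2[3][4] = 27

Answer: 27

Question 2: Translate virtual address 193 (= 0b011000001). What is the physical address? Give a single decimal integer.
vaddr = 193 = 0b011000001
Split: l1_idx=3, l2_idx=0, offset=1
L1[3] = 3
L2[3][0] = 45
paddr = 45 * 8 + 1 = 361

Answer: 361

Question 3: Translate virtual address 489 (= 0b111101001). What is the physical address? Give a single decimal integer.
Answer: 393

Derivation:
vaddr = 489 = 0b111101001
Split: l1_idx=7, l2_idx=5, offset=1
L1[7] = 1
L2[1][5] = 49
paddr = 49 * 8 + 1 = 393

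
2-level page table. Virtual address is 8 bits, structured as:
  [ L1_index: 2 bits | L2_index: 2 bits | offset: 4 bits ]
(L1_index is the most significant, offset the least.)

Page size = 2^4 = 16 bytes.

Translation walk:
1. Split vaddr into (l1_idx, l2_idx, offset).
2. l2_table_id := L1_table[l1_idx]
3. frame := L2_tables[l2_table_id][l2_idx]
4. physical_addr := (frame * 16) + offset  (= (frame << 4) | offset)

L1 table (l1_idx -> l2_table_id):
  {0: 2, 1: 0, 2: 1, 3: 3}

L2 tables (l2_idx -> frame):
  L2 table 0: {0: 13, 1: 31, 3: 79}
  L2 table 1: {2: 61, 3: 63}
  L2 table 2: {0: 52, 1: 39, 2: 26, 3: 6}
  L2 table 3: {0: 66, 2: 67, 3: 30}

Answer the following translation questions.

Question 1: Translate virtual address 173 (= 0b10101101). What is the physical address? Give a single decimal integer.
Answer: 989

Derivation:
vaddr = 173 = 0b10101101
Split: l1_idx=2, l2_idx=2, offset=13
L1[2] = 1
L2[1][2] = 61
paddr = 61 * 16 + 13 = 989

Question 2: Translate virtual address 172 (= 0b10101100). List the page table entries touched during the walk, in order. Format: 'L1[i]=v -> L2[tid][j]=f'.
vaddr = 172 = 0b10101100
Split: l1_idx=2, l2_idx=2, offset=12

Answer: L1[2]=1 -> L2[1][2]=61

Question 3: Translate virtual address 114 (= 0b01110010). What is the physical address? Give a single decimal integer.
vaddr = 114 = 0b01110010
Split: l1_idx=1, l2_idx=3, offset=2
L1[1] = 0
L2[0][3] = 79
paddr = 79 * 16 + 2 = 1266

Answer: 1266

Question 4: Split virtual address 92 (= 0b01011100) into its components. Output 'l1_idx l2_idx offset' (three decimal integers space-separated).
Answer: 1 1 12

Derivation:
vaddr = 92 = 0b01011100
  top 2 bits -> l1_idx = 1
  next 2 bits -> l2_idx = 1
  bottom 4 bits -> offset = 12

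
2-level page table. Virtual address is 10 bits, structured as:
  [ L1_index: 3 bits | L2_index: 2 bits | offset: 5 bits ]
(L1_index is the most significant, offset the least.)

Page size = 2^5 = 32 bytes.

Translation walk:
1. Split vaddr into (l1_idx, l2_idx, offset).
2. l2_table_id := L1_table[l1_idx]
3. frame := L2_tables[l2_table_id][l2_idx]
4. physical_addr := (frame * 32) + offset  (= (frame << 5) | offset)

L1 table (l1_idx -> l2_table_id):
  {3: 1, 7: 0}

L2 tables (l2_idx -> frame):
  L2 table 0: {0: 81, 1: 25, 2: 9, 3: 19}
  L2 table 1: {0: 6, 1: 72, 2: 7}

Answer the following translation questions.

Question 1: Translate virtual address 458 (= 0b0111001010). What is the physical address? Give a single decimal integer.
Answer: 234

Derivation:
vaddr = 458 = 0b0111001010
Split: l1_idx=3, l2_idx=2, offset=10
L1[3] = 1
L2[1][2] = 7
paddr = 7 * 32 + 10 = 234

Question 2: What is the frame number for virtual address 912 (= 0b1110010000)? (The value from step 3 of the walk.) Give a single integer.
Answer: 81

Derivation:
vaddr = 912: l1_idx=7, l2_idx=0
L1[7] = 0; L2[0][0] = 81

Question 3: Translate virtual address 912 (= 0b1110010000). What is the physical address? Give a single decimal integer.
vaddr = 912 = 0b1110010000
Split: l1_idx=7, l2_idx=0, offset=16
L1[7] = 0
L2[0][0] = 81
paddr = 81 * 32 + 16 = 2608

Answer: 2608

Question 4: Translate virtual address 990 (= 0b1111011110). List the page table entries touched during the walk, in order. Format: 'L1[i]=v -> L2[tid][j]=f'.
Answer: L1[7]=0 -> L2[0][2]=9

Derivation:
vaddr = 990 = 0b1111011110
Split: l1_idx=7, l2_idx=2, offset=30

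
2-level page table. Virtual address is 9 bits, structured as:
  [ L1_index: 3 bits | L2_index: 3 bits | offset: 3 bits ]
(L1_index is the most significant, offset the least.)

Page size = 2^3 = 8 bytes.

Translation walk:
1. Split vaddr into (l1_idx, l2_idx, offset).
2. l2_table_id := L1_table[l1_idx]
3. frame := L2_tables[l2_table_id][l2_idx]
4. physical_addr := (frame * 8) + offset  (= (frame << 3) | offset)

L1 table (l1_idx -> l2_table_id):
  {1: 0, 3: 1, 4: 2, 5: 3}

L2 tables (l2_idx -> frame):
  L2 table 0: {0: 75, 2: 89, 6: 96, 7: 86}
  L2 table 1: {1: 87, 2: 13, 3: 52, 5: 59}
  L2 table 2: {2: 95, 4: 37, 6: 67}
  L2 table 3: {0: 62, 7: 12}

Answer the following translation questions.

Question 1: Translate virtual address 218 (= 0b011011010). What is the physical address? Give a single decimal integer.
vaddr = 218 = 0b011011010
Split: l1_idx=3, l2_idx=3, offset=2
L1[3] = 1
L2[1][3] = 52
paddr = 52 * 8 + 2 = 418

Answer: 418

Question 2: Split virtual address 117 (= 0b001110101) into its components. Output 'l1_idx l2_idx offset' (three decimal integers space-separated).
vaddr = 117 = 0b001110101
  top 3 bits -> l1_idx = 1
  next 3 bits -> l2_idx = 6
  bottom 3 bits -> offset = 5

Answer: 1 6 5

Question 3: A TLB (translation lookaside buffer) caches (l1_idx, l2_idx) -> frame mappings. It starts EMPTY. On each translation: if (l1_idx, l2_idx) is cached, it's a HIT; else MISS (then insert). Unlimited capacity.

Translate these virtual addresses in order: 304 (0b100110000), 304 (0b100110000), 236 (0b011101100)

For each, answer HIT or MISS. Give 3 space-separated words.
vaddr=304: (4,6) not in TLB -> MISS, insert
vaddr=304: (4,6) in TLB -> HIT
vaddr=236: (3,5) not in TLB -> MISS, insert

Answer: MISS HIT MISS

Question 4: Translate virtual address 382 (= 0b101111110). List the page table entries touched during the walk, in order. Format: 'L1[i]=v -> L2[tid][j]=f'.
Answer: L1[5]=3 -> L2[3][7]=12

Derivation:
vaddr = 382 = 0b101111110
Split: l1_idx=5, l2_idx=7, offset=6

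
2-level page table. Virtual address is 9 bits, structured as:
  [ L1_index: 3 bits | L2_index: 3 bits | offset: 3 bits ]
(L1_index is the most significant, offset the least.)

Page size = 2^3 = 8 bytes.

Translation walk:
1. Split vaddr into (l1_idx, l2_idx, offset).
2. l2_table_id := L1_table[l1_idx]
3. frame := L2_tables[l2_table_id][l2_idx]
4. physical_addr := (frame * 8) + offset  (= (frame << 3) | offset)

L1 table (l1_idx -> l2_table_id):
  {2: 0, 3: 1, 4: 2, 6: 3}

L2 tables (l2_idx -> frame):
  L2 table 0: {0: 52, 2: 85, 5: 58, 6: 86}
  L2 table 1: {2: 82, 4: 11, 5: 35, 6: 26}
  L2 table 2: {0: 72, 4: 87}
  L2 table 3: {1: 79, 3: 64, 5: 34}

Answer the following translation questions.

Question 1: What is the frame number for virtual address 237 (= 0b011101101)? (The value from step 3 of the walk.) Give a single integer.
Answer: 35

Derivation:
vaddr = 237: l1_idx=3, l2_idx=5
L1[3] = 1; L2[1][5] = 35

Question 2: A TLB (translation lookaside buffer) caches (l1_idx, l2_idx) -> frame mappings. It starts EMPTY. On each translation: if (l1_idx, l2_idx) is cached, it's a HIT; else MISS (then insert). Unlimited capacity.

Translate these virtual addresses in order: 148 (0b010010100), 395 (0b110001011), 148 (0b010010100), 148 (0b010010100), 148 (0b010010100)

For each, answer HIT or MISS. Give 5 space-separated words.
Answer: MISS MISS HIT HIT HIT

Derivation:
vaddr=148: (2,2) not in TLB -> MISS, insert
vaddr=395: (6,1) not in TLB -> MISS, insert
vaddr=148: (2,2) in TLB -> HIT
vaddr=148: (2,2) in TLB -> HIT
vaddr=148: (2,2) in TLB -> HIT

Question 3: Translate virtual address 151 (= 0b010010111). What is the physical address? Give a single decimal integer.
Answer: 687

Derivation:
vaddr = 151 = 0b010010111
Split: l1_idx=2, l2_idx=2, offset=7
L1[2] = 0
L2[0][2] = 85
paddr = 85 * 8 + 7 = 687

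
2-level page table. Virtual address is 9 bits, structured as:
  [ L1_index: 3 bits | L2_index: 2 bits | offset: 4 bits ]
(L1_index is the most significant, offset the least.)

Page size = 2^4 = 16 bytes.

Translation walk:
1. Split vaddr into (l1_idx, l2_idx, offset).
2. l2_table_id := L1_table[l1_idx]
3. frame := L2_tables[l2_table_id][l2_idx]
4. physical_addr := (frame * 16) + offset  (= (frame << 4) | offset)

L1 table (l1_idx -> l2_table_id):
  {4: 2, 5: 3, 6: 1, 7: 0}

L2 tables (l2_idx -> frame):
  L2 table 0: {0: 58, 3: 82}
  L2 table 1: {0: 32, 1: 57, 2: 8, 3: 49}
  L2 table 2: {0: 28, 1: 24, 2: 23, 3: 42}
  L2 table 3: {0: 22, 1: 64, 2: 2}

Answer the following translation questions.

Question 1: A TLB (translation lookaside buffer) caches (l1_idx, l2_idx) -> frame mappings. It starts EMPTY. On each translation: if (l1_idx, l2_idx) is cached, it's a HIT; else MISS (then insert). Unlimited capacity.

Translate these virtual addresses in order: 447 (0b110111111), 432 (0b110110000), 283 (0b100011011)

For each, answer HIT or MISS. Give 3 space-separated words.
Answer: MISS HIT MISS

Derivation:
vaddr=447: (6,3) not in TLB -> MISS, insert
vaddr=432: (6,3) in TLB -> HIT
vaddr=283: (4,1) not in TLB -> MISS, insert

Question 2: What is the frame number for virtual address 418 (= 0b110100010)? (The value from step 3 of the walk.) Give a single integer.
Answer: 8

Derivation:
vaddr = 418: l1_idx=6, l2_idx=2
L1[6] = 1; L2[1][2] = 8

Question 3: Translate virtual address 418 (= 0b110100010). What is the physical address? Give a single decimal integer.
vaddr = 418 = 0b110100010
Split: l1_idx=6, l2_idx=2, offset=2
L1[6] = 1
L2[1][2] = 8
paddr = 8 * 16 + 2 = 130

Answer: 130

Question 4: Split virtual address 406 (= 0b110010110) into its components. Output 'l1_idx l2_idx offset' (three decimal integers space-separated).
Answer: 6 1 6

Derivation:
vaddr = 406 = 0b110010110
  top 3 bits -> l1_idx = 6
  next 2 bits -> l2_idx = 1
  bottom 4 bits -> offset = 6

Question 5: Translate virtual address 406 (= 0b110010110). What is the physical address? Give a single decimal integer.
vaddr = 406 = 0b110010110
Split: l1_idx=6, l2_idx=1, offset=6
L1[6] = 1
L2[1][1] = 57
paddr = 57 * 16 + 6 = 918

Answer: 918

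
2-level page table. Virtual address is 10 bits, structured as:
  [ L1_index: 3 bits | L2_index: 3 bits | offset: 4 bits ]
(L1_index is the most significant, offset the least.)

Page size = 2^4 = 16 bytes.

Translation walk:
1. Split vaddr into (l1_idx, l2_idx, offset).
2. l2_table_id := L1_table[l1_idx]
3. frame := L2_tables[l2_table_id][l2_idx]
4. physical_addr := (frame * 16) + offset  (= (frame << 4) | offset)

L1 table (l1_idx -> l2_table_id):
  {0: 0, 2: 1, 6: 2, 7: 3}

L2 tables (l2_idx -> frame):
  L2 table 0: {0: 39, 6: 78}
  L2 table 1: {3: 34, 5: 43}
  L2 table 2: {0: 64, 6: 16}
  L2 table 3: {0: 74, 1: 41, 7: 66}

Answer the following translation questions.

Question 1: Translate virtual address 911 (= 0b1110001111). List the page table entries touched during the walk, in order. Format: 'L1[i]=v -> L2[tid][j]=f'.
Answer: L1[7]=3 -> L2[3][0]=74

Derivation:
vaddr = 911 = 0b1110001111
Split: l1_idx=7, l2_idx=0, offset=15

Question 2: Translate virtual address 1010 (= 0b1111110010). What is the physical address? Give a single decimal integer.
Answer: 1058

Derivation:
vaddr = 1010 = 0b1111110010
Split: l1_idx=7, l2_idx=7, offset=2
L1[7] = 3
L2[3][7] = 66
paddr = 66 * 16 + 2 = 1058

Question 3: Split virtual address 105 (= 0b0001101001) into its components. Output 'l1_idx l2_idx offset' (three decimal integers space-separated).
vaddr = 105 = 0b0001101001
  top 3 bits -> l1_idx = 0
  next 3 bits -> l2_idx = 6
  bottom 4 bits -> offset = 9

Answer: 0 6 9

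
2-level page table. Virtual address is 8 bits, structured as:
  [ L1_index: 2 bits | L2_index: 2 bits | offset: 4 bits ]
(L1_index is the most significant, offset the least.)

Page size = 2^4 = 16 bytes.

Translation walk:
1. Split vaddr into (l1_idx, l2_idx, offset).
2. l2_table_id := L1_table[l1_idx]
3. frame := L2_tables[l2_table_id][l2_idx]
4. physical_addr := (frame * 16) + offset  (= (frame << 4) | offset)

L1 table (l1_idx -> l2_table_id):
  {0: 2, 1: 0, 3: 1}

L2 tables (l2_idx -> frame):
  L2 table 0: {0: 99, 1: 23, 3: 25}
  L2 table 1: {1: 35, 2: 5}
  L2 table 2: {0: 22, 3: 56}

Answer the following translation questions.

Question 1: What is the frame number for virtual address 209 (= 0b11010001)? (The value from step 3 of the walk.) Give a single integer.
Answer: 35

Derivation:
vaddr = 209: l1_idx=3, l2_idx=1
L1[3] = 1; L2[1][1] = 35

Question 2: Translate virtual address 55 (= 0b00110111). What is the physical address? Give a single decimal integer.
Answer: 903

Derivation:
vaddr = 55 = 0b00110111
Split: l1_idx=0, l2_idx=3, offset=7
L1[0] = 2
L2[2][3] = 56
paddr = 56 * 16 + 7 = 903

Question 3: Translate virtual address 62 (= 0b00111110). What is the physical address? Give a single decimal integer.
Answer: 910

Derivation:
vaddr = 62 = 0b00111110
Split: l1_idx=0, l2_idx=3, offset=14
L1[0] = 2
L2[2][3] = 56
paddr = 56 * 16 + 14 = 910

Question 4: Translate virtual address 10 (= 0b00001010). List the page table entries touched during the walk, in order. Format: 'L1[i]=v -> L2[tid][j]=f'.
vaddr = 10 = 0b00001010
Split: l1_idx=0, l2_idx=0, offset=10

Answer: L1[0]=2 -> L2[2][0]=22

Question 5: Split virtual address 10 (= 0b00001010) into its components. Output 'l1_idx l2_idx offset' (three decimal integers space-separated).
Answer: 0 0 10

Derivation:
vaddr = 10 = 0b00001010
  top 2 bits -> l1_idx = 0
  next 2 bits -> l2_idx = 0
  bottom 4 bits -> offset = 10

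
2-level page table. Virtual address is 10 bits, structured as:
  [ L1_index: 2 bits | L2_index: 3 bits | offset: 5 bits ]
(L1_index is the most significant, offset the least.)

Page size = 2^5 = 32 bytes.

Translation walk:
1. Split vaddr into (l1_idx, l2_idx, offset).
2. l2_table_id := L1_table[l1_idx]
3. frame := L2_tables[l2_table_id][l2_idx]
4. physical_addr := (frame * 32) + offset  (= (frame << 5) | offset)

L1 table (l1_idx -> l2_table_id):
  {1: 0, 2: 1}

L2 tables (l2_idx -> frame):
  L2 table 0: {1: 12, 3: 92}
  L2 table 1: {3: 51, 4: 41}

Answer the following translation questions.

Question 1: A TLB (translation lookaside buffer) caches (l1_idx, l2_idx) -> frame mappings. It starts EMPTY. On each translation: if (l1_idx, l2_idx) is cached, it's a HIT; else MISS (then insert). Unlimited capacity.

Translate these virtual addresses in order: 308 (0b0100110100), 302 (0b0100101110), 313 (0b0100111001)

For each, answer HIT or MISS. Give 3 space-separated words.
Answer: MISS HIT HIT

Derivation:
vaddr=308: (1,1) not in TLB -> MISS, insert
vaddr=302: (1,1) in TLB -> HIT
vaddr=313: (1,1) in TLB -> HIT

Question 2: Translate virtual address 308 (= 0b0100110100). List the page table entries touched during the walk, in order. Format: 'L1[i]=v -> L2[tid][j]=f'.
Answer: L1[1]=0 -> L2[0][1]=12

Derivation:
vaddr = 308 = 0b0100110100
Split: l1_idx=1, l2_idx=1, offset=20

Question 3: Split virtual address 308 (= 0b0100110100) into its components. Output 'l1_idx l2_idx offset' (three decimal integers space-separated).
vaddr = 308 = 0b0100110100
  top 2 bits -> l1_idx = 1
  next 3 bits -> l2_idx = 1
  bottom 5 bits -> offset = 20

Answer: 1 1 20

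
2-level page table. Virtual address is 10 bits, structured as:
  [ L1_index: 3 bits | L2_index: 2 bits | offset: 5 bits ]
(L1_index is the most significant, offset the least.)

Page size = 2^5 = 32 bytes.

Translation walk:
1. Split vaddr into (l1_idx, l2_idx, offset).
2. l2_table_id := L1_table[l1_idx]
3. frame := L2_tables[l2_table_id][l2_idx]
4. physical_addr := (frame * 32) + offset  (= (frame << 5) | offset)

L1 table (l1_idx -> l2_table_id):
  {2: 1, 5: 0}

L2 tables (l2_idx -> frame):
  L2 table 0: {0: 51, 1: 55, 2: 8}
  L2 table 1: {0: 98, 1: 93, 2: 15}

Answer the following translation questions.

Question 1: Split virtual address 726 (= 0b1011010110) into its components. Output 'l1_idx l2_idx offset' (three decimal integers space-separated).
Answer: 5 2 22

Derivation:
vaddr = 726 = 0b1011010110
  top 3 bits -> l1_idx = 5
  next 2 bits -> l2_idx = 2
  bottom 5 bits -> offset = 22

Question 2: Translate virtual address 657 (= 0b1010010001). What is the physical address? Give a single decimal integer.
Answer: 1649

Derivation:
vaddr = 657 = 0b1010010001
Split: l1_idx=5, l2_idx=0, offset=17
L1[5] = 0
L2[0][0] = 51
paddr = 51 * 32 + 17 = 1649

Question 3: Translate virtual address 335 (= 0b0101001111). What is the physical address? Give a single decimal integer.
vaddr = 335 = 0b0101001111
Split: l1_idx=2, l2_idx=2, offset=15
L1[2] = 1
L2[1][2] = 15
paddr = 15 * 32 + 15 = 495

Answer: 495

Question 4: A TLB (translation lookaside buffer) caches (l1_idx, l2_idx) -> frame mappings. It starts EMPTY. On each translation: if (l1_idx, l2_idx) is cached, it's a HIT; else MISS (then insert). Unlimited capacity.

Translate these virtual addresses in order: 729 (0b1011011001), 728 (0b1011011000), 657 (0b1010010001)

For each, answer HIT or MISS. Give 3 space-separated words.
Answer: MISS HIT MISS

Derivation:
vaddr=729: (5,2) not in TLB -> MISS, insert
vaddr=728: (5,2) in TLB -> HIT
vaddr=657: (5,0) not in TLB -> MISS, insert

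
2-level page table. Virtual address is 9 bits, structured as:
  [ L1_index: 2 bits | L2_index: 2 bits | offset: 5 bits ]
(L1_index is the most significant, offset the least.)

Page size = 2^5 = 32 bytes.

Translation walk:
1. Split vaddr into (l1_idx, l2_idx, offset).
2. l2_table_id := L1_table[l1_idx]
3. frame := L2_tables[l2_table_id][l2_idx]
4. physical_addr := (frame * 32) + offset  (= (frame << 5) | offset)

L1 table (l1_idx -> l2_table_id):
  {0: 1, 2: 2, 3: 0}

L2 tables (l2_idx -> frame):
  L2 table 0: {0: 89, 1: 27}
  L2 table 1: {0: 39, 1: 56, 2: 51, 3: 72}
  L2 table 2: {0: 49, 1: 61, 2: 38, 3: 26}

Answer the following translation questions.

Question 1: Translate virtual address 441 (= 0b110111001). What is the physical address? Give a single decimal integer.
Answer: 889

Derivation:
vaddr = 441 = 0b110111001
Split: l1_idx=3, l2_idx=1, offset=25
L1[3] = 0
L2[0][1] = 27
paddr = 27 * 32 + 25 = 889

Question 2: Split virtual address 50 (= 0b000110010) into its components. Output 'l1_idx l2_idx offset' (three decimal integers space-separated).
vaddr = 50 = 0b000110010
  top 2 bits -> l1_idx = 0
  next 2 bits -> l2_idx = 1
  bottom 5 bits -> offset = 18

Answer: 0 1 18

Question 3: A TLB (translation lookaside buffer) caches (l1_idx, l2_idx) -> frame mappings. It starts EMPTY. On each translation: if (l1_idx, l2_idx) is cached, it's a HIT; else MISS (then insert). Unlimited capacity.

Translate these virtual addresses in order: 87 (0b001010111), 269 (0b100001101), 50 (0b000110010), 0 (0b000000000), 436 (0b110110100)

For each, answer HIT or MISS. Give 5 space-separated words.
vaddr=87: (0,2) not in TLB -> MISS, insert
vaddr=269: (2,0) not in TLB -> MISS, insert
vaddr=50: (0,1) not in TLB -> MISS, insert
vaddr=0: (0,0) not in TLB -> MISS, insert
vaddr=436: (3,1) not in TLB -> MISS, insert

Answer: MISS MISS MISS MISS MISS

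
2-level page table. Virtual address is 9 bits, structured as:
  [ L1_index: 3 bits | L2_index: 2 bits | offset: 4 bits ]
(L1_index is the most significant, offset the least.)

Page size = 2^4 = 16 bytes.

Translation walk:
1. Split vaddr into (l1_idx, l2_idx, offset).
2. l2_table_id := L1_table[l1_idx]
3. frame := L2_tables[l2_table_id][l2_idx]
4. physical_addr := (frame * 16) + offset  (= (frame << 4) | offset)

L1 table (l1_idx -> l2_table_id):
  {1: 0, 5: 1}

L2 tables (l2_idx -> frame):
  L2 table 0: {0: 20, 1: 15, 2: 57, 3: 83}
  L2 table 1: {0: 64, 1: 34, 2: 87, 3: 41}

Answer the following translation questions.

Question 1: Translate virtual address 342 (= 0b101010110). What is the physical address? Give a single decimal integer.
vaddr = 342 = 0b101010110
Split: l1_idx=5, l2_idx=1, offset=6
L1[5] = 1
L2[1][1] = 34
paddr = 34 * 16 + 6 = 550

Answer: 550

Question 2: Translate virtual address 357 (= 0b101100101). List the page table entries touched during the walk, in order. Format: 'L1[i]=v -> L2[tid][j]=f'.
Answer: L1[5]=1 -> L2[1][2]=87

Derivation:
vaddr = 357 = 0b101100101
Split: l1_idx=5, l2_idx=2, offset=5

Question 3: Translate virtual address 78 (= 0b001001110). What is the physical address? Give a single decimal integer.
Answer: 334

Derivation:
vaddr = 78 = 0b001001110
Split: l1_idx=1, l2_idx=0, offset=14
L1[1] = 0
L2[0][0] = 20
paddr = 20 * 16 + 14 = 334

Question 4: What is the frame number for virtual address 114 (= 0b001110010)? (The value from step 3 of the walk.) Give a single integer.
Answer: 83

Derivation:
vaddr = 114: l1_idx=1, l2_idx=3
L1[1] = 0; L2[0][3] = 83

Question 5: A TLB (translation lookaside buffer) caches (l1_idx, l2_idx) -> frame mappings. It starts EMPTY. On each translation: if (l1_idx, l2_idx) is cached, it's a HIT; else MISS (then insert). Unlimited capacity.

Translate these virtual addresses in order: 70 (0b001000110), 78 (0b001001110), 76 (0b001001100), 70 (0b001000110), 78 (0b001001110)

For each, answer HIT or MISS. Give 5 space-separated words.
vaddr=70: (1,0) not in TLB -> MISS, insert
vaddr=78: (1,0) in TLB -> HIT
vaddr=76: (1,0) in TLB -> HIT
vaddr=70: (1,0) in TLB -> HIT
vaddr=78: (1,0) in TLB -> HIT

Answer: MISS HIT HIT HIT HIT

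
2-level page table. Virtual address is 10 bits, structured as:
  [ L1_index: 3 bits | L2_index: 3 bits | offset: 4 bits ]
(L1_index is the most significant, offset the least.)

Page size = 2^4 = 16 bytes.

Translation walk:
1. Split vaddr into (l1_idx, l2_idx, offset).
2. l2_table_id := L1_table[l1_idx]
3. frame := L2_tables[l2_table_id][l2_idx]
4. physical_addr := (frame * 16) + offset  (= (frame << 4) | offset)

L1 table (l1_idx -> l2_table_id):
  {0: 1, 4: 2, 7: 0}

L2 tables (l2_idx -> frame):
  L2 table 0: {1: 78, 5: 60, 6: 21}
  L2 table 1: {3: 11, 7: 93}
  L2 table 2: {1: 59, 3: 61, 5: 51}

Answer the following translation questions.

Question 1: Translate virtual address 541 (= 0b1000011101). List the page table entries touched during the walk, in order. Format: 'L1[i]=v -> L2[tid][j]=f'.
vaddr = 541 = 0b1000011101
Split: l1_idx=4, l2_idx=1, offset=13

Answer: L1[4]=2 -> L2[2][1]=59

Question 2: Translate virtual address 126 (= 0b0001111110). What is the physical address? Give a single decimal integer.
Answer: 1502

Derivation:
vaddr = 126 = 0b0001111110
Split: l1_idx=0, l2_idx=7, offset=14
L1[0] = 1
L2[1][7] = 93
paddr = 93 * 16 + 14 = 1502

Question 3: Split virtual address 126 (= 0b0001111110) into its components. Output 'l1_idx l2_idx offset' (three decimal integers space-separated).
vaddr = 126 = 0b0001111110
  top 3 bits -> l1_idx = 0
  next 3 bits -> l2_idx = 7
  bottom 4 bits -> offset = 14

Answer: 0 7 14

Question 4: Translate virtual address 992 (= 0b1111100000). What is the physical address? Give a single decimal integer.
Answer: 336

Derivation:
vaddr = 992 = 0b1111100000
Split: l1_idx=7, l2_idx=6, offset=0
L1[7] = 0
L2[0][6] = 21
paddr = 21 * 16 + 0 = 336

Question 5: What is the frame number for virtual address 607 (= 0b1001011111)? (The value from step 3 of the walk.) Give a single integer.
Answer: 51

Derivation:
vaddr = 607: l1_idx=4, l2_idx=5
L1[4] = 2; L2[2][5] = 51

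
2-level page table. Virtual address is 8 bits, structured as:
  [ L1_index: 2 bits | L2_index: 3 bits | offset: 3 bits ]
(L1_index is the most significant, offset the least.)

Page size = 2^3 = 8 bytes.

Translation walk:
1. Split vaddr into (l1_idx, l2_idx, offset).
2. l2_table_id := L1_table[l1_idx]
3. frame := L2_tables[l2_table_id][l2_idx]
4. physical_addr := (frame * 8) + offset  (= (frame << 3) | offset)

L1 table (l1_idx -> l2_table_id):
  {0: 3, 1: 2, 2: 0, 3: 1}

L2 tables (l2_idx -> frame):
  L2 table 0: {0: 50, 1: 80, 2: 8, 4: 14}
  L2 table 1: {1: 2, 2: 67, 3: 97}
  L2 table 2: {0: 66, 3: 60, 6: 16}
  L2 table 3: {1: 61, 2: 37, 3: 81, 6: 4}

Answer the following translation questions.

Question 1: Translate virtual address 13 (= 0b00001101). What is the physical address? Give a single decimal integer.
vaddr = 13 = 0b00001101
Split: l1_idx=0, l2_idx=1, offset=5
L1[0] = 3
L2[3][1] = 61
paddr = 61 * 8 + 5 = 493

Answer: 493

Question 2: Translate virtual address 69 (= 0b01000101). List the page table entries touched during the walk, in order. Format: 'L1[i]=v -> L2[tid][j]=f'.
Answer: L1[1]=2 -> L2[2][0]=66

Derivation:
vaddr = 69 = 0b01000101
Split: l1_idx=1, l2_idx=0, offset=5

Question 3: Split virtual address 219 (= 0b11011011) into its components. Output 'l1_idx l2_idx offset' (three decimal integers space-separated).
Answer: 3 3 3

Derivation:
vaddr = 219 = 0b11011011
  top 2 bits -> l1_idx = 3
  next 3 bits -> l2_idx = 3
  bottom 3 bits -> offset = 3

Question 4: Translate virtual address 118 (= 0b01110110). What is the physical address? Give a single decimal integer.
Answer: 134

Derivation:
vaddr = 118 = 0b01110110
Split: l1_idx=1, l2_idx=6, offset=6
L1[1] = 2
L2[2][6] = 16
paddr = 16 * 8 + 6 = 134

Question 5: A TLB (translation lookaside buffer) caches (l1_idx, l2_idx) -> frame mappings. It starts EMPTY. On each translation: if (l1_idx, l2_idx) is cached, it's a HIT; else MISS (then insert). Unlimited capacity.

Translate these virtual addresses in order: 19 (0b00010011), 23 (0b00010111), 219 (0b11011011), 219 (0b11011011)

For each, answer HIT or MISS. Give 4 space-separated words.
Answer: MISS HIT MISS HIT

Derivation:
vaddr=19: (0,2) not in TLB -> MISS, insert
vaddr=23: (0,2) in TLB -> HIT
vaddr=219: (3,3) not in TLB -> MISS, insert
vaddr=219: (3,3) in TLB -> HIT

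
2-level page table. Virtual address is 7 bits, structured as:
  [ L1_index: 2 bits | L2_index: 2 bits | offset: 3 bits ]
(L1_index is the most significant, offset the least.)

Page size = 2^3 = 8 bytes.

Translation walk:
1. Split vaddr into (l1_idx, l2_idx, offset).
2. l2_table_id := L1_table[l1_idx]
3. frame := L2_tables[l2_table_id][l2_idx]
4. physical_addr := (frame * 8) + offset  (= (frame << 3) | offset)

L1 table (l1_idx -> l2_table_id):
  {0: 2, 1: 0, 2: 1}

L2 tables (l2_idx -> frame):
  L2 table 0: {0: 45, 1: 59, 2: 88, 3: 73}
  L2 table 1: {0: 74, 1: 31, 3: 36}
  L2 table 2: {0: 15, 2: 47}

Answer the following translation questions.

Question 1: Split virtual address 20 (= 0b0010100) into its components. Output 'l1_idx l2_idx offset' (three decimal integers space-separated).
Answer: 0 2 4

Derivation:
vaddr = 20 = 0b0010100
  top 2 bits -> l1_idx = 0
  next 2 bits -> l2_idx = 2
  bottom 3 bits -> offset = 4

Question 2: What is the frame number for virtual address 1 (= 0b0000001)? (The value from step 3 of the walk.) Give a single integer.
Answer: 15

Derivation:
vaddr = 1: l1_idx=0, l2_idx=0
L1[0] = 2; L2[2][0] = 15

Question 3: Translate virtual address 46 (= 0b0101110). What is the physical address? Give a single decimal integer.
vaddr = 46 = 0b0101110
Split: l1_idx=1, l2_idx=1, offset=6
L1[1] = 0
L2[0][1] = 59
paddr = 59 * 8 + 6 = 478

Answer: 478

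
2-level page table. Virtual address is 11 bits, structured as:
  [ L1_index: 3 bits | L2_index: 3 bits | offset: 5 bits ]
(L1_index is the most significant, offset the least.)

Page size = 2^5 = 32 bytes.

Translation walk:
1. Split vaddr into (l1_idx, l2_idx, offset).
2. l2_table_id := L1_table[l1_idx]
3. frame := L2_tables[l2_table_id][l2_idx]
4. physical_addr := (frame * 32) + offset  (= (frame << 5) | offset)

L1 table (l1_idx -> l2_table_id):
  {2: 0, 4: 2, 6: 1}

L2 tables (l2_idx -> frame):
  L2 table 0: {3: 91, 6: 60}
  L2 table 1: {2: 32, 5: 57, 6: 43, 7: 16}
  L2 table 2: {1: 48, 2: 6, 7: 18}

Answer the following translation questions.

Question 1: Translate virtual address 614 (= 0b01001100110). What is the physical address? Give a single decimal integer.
vaddr = 614 = 0b01001100110
Split: l1_idx=2, l2_idx=3, offset=6
L1[2] = 0
L2[0][3] = 91
paddr = 91 * 32 + 6 = 2918

Answer: 2918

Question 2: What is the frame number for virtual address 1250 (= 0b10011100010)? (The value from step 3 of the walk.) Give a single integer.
Answer: 18

Derivation:
vaddr = 1250: l1_idx=4, l2_idx=7
L1[4] = 2; L2[2][7] = 18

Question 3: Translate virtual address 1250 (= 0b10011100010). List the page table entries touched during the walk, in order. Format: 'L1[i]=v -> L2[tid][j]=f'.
vaddr = 1250 = 0b10011100010
Split: l1_idx=4, l2_idx=7, offset=2

Answer: L1[4]=2 -> L2[2][7]=18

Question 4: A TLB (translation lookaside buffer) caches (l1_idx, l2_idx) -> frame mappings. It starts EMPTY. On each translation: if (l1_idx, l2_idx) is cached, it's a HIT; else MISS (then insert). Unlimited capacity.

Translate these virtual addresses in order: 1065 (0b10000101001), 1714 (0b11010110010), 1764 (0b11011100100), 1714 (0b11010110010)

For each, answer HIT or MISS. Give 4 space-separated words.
Answer: MISS MISS MISS HIT

Derivation:
vaddr=1065: (4,1) not in TLB -> MISS, insert
vaddr=1714: (6,5) not in TLB -> MISS, insert
vaddr=1764: (6,7) not in TLB -> MISS, insert
vaddr=1714: (6,5) in TLB -> HIT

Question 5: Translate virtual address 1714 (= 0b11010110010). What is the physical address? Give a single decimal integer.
Answer: 1842

Derivation:
vaddr = 1714 = 0b11010110010
Split: l1_idx=6, l2_idx=5, offset=18
L1[6] = 1
L2[1][5] = 57
paddr = 57 * 32 + 18 = 1842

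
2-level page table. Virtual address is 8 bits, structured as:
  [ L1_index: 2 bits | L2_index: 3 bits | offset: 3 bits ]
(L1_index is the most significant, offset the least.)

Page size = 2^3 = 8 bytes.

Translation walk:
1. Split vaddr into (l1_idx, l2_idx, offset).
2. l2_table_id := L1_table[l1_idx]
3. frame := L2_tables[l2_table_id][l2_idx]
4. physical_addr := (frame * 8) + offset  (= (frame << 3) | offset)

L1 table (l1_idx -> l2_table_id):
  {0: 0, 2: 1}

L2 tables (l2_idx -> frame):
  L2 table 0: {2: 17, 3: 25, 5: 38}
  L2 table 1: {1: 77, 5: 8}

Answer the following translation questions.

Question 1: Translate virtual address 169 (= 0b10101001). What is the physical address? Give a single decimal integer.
vaddr = 169 = 0b10101001
Split: l1_idx=2, l2_idx=5, offset=1
L1[2] = 1
L2[1][5] = 8
paddr = 8 * 8 + 1 = 65

Answer: 65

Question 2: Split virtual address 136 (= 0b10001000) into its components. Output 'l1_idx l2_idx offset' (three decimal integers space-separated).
vaddr = 136 = 0b10001000
  top 2 bits -> l1_idx = 2
  next 3 bits -> l2_idx = 1
  bottom 3 bits -> offset = 0

Answer: 2 1 0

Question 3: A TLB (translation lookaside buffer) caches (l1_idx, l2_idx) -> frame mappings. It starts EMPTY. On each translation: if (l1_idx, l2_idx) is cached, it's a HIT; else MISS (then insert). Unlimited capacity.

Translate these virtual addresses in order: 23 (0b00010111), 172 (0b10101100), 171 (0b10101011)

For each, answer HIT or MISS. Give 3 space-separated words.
Answer: MISS MISS HIT

Derivation:
vaddr=23: (0,2) not in TLB -> MISS, insert
vaddr=172: (2,5) not in TLB -> MISS, insert
vaddr=171: (2,5) in TLB -> HIT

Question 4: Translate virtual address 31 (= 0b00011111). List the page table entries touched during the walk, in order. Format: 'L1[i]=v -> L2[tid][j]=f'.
vaddr = 31 = 0b00011111
Split: l1_idx=0, l2_idx=3, offset=7

Answer: L1[0]=0 -> L2[0][3]=25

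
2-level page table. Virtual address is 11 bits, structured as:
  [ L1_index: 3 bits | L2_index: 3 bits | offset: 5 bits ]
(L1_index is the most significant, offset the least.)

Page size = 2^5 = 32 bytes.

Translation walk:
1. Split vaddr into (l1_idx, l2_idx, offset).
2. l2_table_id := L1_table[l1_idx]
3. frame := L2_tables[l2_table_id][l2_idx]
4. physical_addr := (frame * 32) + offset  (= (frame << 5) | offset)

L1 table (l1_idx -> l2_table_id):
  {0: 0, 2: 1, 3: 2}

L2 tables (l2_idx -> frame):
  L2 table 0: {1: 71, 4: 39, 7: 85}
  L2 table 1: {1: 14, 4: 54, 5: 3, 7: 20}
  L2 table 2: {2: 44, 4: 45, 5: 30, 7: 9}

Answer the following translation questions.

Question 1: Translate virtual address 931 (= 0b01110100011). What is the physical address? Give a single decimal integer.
Answer: 963

Derivation:
vaddr = 931 = 0b01110100011
Split: l1_idx=3, l2_idx=5, offset=3
L1[3] = 2
L2[2][5] = 30
paddr = 30 * 32 + 3 = 963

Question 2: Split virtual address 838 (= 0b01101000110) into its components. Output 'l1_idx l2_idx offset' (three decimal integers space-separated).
Answer: 3 2 6

Derivation:
vaddr = 838 = 0b01101000110
  top 3 bits -> l1_idx = 3
  next 3 bits -> l2_idx = 2
  bottom 5 bits -> offset = 6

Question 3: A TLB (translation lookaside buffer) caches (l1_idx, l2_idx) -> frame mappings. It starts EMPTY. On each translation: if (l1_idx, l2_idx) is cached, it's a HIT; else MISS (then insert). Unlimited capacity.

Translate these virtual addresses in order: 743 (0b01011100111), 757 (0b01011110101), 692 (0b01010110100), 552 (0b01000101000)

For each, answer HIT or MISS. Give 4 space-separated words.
vaddr=743: (2,7) not in TLB -> MISS, insert
vaddr=757: (2,7) in TLB -> HIT
vaddr=692: (2,5) not in TLB -> MISS, insert
vaddr=552: (2,1) not in TLB -> MISS, insert

Answer: MISS HIT MISS MISS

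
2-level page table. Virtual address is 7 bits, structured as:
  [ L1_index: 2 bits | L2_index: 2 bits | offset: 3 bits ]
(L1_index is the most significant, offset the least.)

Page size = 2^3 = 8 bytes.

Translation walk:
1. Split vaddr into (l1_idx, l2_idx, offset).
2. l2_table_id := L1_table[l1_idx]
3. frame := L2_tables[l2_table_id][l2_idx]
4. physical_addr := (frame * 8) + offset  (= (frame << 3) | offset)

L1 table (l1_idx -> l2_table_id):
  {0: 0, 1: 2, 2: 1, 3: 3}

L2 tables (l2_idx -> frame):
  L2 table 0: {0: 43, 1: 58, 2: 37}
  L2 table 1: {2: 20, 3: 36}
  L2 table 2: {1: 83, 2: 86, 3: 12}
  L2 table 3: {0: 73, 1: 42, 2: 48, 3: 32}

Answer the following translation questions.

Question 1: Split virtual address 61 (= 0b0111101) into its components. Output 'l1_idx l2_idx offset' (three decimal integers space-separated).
vaddr = 61 = 0b0111101
  top 2 bits -> l1_idx = 1
  next 2 bits -> l2_idx = 3
  bottom 3 bits -> offset = 5

Answer: 1 3 5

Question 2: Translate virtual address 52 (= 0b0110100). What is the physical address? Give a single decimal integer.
vaddr = 52 = 0b0110100
Split: l1_idx=1, l2_idx=2, offset=4
L1[1] = 2
L2[2][2] = 86
paddr = 86 * 8 + 4 = 692

Answer: 692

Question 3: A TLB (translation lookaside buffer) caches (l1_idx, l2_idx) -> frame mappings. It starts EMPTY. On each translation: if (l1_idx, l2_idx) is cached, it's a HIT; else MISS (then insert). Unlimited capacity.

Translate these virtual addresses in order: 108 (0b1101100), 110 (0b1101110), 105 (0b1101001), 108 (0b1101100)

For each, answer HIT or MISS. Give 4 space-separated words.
vaddr=108: (3,1) not in TLB -> MISS, insert
vaddr=110: (3,1) in TLB -> HIT
vaddr=105: (3,1) in TLB -> HIT
vaddr=108: (3,1) in TLB -> HIT

Answer: MISS HIT HIT HIT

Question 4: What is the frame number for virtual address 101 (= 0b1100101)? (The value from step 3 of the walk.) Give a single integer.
vaddr = 101: l1_idx=3, l2_idx=0
L1[3] = 3; L2[3][0] = 73

Answer: 73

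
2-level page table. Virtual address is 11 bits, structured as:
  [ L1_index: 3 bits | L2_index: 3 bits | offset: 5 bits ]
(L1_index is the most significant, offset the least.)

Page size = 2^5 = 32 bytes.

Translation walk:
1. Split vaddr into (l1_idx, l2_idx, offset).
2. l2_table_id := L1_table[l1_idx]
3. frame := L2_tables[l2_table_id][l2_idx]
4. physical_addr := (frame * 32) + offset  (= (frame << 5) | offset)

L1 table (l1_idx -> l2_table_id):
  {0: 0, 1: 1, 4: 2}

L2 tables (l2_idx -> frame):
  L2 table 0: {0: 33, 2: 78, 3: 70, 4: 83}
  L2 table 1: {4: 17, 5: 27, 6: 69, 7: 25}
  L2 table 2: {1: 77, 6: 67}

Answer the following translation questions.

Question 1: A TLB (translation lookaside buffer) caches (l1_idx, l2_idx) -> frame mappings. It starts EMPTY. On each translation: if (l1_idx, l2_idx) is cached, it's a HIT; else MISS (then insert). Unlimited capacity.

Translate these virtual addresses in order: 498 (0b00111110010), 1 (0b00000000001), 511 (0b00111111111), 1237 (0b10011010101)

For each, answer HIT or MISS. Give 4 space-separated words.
Answer: MISS MISS HIT MISS

Derivation:
vaddr=498: (1,7) not in TLB -> MISS, insert
vaddr=1: (0,0) not in TLB -> MISS, insert
vaddr=511: (1,7) in TLB -> HIT
vaddr=1237: (4,6) not in TLB -> MISS, insert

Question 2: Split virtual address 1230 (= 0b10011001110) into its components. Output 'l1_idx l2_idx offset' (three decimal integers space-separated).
Answer: 4 6 14

Derivation:
vaddr = 1230 = 0b10011001110
  top 3 bits -> l1_idx = 4
  next 3 bits -> l2_idx = 6
  bottom 5 bits -> offset = 14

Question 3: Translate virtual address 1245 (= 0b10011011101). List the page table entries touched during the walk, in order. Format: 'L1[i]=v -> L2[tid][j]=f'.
vaddr = 1245 = 0b10011011101
Split: l1_idx=4, l2_idx=6, offset=29

Answer: L1[4]=2 -> L2[2][6]=67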